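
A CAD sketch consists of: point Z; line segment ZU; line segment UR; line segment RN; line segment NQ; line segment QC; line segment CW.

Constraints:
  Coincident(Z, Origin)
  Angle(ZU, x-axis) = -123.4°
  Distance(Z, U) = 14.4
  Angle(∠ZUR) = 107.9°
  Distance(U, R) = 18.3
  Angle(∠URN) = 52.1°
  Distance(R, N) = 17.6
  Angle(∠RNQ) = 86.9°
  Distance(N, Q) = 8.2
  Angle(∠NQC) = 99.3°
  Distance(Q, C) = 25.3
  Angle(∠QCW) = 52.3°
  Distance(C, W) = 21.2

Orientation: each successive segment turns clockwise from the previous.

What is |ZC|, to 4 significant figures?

32.80

Z is at the origin; ZU runs at -123.4° with length 14.4, so U = (-7.927, -12.02). ∠ZUR = 107.9° gives UR at 164.5° from the x-axis; with |UR| = 18.3, R = (-25.56, -7.131). ∠URN = 52.1° gives RN at 36.60° from the x-axis; with |RN| = 17.6, N = (-11.43, 3.362). ∠RNQ = 86.9° gives NQ at -56.50° from the x-axis; with |NQ| = 8.2, Q = (-6.906, -3.476). ∠NQC = 99.3° gives QC at -137.2° from the x-axis; with |QC| = 25.3, C = (-25.47, -20.67). Then |ZC| = |C − Z| = 32.80.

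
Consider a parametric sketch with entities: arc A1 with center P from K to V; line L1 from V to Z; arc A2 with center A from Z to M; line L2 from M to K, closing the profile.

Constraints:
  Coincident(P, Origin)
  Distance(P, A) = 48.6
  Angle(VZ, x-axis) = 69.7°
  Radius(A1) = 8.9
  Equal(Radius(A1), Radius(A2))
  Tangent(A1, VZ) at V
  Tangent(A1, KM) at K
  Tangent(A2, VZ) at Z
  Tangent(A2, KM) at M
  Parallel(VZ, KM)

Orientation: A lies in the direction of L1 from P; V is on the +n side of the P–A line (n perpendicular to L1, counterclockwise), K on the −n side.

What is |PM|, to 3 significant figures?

49.4

The slot axis is L1's direction at 69.7°, so u = (cos 69.7°, sin 69.7°) = (0.347, 0.938) and n = (−sin 69.7°, cos 69.7°) = (-0.938, 0.347). P is at the origin and A lies 48.6 along u from P, so A = 48.6·u = (16.9, 45.6). Tangency of A1 to both parallel lines with radius 8.9 puts V and K at P ± 8.9·n: V = (-8.35, 3.09), K = (8.35, -3.09). Equal radii place Z and M the same way about A: Z = A + 8.9·n = (8.51, 48.7), M = A − 8.9·n = (25.2, 42.5). Then |PM| = |M − P| = 49.4.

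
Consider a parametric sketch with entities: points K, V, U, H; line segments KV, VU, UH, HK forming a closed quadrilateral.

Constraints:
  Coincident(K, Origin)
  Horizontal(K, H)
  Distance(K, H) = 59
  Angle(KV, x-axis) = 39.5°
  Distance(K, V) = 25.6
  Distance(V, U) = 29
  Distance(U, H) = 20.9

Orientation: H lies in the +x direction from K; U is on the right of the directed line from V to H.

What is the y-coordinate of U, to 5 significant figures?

-5.5427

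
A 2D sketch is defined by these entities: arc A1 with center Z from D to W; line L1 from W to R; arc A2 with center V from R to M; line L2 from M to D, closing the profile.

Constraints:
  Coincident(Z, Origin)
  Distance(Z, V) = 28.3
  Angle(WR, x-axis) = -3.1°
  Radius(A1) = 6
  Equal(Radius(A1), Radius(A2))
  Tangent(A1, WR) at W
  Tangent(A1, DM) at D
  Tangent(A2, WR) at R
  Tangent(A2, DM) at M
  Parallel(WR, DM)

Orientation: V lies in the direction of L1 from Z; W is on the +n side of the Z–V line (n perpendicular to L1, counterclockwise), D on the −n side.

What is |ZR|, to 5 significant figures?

28.929

The slot axis is L1's direction at -3.1°, so u = (cos -3.1°, sin -3.1°) = (0.99854, -0.054079) and n = (−sin -3.1°, cos -3.1°) = (0.054079, 0.99854). Z is at the origin and V lies 28.3 along u from Z, so V = 28.3·u = (28.259, -1.5304). Tangency of A1 to both parallel lines with radius 6.0 puts W and D at Z ± 6.0·n: W = (0.32447, 5.9912), D = (-0.32447, -5.9912). Equal radii place R and M the same way about V: R = V + 6.0·n = (28.583, 4.4608), M = V − 6.0·n = (27.934, -7.5217). Then |ZR| = |R − Z| = 28.929.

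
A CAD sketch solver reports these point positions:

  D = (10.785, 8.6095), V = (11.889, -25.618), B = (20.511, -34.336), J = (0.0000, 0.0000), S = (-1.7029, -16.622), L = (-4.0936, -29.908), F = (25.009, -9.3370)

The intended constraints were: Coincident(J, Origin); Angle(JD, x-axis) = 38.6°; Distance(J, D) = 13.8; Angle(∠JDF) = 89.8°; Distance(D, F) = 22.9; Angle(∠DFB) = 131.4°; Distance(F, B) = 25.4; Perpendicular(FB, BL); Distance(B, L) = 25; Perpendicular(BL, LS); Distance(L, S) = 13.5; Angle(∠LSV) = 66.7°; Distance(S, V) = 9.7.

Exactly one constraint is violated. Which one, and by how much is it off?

Distance(S, V) = 9.7 — off by 6.60.

J = (0.00, 0.00) ✓; JD at 38.60° ✓; |JD| = 13.80 ✓; ∠JDF = 89.80° ✓; |DF| = 22.90 ✓; ∠DFB = 131.4° ✓; |FB| = 25.40 ✓; ∠(FB, BL) = 90.00° ✓; |BL| = 25.00 ✓; ∠(BL, LS) = 90.00° ✓; |LS| = 13.50 ✓; ∠LSV = 66.70° ✓; |SV| = 16.30 ✗.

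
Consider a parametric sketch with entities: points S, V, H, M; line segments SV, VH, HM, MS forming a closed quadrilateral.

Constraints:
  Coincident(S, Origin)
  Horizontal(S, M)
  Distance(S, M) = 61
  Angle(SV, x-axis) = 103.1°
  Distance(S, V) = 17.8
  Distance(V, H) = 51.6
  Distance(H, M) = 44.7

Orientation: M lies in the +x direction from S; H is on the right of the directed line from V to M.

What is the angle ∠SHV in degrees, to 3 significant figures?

10.1°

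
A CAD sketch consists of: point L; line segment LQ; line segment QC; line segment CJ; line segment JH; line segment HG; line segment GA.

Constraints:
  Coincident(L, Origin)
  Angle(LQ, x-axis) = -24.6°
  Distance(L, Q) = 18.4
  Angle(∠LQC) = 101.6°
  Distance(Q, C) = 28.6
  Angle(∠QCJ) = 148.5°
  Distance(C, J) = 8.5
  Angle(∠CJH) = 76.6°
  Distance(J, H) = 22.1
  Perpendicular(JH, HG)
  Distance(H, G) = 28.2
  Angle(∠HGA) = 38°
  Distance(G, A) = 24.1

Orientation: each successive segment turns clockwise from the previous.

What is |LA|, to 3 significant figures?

31.6

L is at the origin; LQ runs at -24.6° with length 18.4, so Q = (16.7, -7.66). ∠LQC = 101.6° gives QC at -103° from the x-axis; with |QC| = 28.6, C = (10.3, -35.5). ∠QCJ = 148.5° gives CJ at -134° from the x-axis; with |CJ| = 8.5, J = (4.34, -41.6). ∠CJH = 76.6° gives JH at 122° from the x-axis; with |JH| = 22.1, H = (-7.41, -22.9). JH ⟂ HG, so HG runs at 32.1°; with |HG| = 28.2, G = (16.5, -7.88). ∠HGA = 38.0° gives GA at -110° from the x-axis; with |GA| = 24.1, A = (8.28, -30.5). Then |LA| = |A − L| = 31.6.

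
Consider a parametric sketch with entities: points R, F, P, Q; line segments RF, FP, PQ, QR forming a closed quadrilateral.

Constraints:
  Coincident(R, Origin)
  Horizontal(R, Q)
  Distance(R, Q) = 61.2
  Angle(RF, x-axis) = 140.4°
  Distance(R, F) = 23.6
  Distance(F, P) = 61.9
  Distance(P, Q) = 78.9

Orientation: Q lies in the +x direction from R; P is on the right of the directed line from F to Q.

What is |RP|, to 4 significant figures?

45.24

Checks: |FP| = 61.90 ✓; |PQ| = 78.90 ✓.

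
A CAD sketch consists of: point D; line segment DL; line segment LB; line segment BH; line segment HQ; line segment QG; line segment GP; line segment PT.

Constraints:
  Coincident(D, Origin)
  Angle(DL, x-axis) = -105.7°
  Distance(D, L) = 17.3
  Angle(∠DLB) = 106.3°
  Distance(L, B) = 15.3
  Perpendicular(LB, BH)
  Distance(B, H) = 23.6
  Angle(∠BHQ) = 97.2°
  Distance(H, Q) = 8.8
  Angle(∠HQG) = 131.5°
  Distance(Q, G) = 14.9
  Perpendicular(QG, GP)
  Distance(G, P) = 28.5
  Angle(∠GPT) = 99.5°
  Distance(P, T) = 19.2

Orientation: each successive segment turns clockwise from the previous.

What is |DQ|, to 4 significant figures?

14.00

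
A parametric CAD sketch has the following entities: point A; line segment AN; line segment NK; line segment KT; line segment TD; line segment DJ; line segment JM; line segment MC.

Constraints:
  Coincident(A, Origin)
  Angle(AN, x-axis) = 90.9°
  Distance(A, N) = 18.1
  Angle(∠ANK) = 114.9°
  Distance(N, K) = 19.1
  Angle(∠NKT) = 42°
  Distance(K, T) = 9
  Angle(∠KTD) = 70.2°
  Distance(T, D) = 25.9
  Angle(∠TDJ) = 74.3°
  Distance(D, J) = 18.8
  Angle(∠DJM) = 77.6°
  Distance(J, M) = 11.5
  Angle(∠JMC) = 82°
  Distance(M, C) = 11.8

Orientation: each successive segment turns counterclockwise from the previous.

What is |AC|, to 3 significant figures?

32.3

A is at the origin; AN runs at 90.9° with length 18.1, so N = (-0.284, 18.1). ∠ANK = 114.9° gives NK at 156° from the x-axis; with |NK| = 19.1, K = (-17.7, 25.9). ∠NKT = 42.0° gives KT at -66.0° from the x-axis; with |KT| = 9.0, T = (-14.1, 17.6). ∠KTD = 70.2° gives TD at 43.8° from the x-axis; with |TD| = 25.9, D = (4.62, 35.6). ∠TDJ = 74.3° gives DJ at 150° from the x-axis; with |DJ| = 18.8, J = (-11.6, 45.1). ∠DJM = 77.6° gives JM at -108° from the x-axis; with |JM| = 11.5, M = (-15.2, 34.2). ∠JMC = 82.0° gives MC at -10.1° from the x-axis; with |MC| = 11.8, C = (-3.53, 32.1). Then |AC| = |C − A| = 32.3.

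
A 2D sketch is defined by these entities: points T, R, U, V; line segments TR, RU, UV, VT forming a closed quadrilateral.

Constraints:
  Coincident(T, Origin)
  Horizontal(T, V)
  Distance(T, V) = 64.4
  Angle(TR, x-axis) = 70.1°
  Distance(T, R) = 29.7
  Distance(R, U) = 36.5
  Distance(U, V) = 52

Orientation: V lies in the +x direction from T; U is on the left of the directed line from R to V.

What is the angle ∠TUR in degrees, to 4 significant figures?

17.52°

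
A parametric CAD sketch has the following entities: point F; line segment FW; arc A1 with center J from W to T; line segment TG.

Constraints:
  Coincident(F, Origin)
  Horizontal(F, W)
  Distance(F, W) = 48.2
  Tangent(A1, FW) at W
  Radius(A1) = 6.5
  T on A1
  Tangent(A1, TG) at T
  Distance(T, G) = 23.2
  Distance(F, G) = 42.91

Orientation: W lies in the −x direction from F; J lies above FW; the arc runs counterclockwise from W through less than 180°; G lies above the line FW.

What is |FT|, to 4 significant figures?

42.31

F is at the origin; F and W share the same y with |FW| = 48.2 and W on the −x side, so W = (-48.20, 0.000). Since A1 is tangent to FW there, JW ⟂ FW, so J = W + (0, 6.5) = (-48.20, 6.500). Since JT ⟂ TG (tangency), |JG| = √(6.5² + 23.2²) = 24.09 regardless of where T sits on A1. So G lies on both circle(F, 42.91) and circle(J, 24.09); the above-FW intersection is G = (-34.11, 26.04). T is the foot of the tangent from G: T = (-42.10, 4.261).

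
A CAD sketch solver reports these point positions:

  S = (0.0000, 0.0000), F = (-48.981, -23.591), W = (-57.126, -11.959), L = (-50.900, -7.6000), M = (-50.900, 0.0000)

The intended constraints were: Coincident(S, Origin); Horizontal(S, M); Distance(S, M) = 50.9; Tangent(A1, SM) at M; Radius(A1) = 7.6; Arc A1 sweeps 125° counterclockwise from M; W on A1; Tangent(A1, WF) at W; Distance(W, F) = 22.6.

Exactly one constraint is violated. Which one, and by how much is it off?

Distance(W, F) = 22.6 — off by 8.40.

S = (0.00, 0.00) ✓; S.y = 0.00, M.y = 0.00 ✓; |SM| = 50.90 ✓; ∠(LM, MS) = 90.00° ✓; |LM| = 7.600 ✓; bearing(L→W) − bearing(L→M) = 125.0° ✓; |LW| = 7.600 ✓; ∠(LW, WF) = 90.00° ✓; |WF| = 14.20 ✗.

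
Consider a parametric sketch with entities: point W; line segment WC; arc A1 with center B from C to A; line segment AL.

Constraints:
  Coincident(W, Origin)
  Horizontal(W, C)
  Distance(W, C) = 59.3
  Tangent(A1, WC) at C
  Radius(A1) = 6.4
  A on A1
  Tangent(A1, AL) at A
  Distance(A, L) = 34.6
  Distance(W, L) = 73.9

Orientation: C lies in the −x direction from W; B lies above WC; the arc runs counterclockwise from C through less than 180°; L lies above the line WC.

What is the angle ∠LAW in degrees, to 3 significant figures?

112°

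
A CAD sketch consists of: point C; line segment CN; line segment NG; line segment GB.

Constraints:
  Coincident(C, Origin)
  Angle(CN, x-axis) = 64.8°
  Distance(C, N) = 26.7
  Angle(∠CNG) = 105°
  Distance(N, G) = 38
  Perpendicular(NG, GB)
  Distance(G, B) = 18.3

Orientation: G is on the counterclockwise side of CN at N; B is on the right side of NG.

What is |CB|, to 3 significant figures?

62.9

C is at the origin; CN runs at 64.8° with length 26.7, so N = 26.7·(cos 64.8°, sin 64.8°) = (11.4, 24.2). ∠CNG = 105.0°, so NG runs at 64.8° + (180° − 105.0°) = 140° from the x-axis; with |NG| = 38.0, G = N + 38.0·(cos 140°, sin 140°) = (-17.7, 48.7). NG is perpendicular to GB; with |GB| = 18.3 on the right of NG, B = G + 18.3·(0.645, 0.764) = (-5.84, 62.7). Then |CB| = |B − C| = 62.9.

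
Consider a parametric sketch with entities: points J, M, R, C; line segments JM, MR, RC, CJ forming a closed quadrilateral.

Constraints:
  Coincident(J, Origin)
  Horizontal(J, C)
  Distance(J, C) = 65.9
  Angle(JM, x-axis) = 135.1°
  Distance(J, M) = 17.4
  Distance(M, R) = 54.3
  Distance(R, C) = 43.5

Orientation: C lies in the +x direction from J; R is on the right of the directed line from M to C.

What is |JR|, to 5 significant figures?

36.975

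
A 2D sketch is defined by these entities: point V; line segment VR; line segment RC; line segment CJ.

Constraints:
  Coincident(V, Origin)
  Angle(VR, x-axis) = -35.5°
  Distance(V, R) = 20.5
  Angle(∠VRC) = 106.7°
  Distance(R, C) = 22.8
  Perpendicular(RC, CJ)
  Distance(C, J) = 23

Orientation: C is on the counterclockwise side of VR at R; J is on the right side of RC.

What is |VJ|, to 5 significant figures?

51.390

V is at the origin; VR runs at -35.5° with length 20.5, so R = 20.5·(cos -35.5°, sin -35.5°) = (16.689, -11.904). ∠VRC = 106.7°, so RC runs at -35.5° + (180° − 106.7°) = 37.800° from the x-axis; with |RC| = 22.8, C = R + 22.8·(cos 37.800°, sin 37.800°) = (34.705, 2.0699). The perpendicularity gives CJ at right angles to RC; with |CJ| = 23.0 on the right of RC, J = C + 23.0·(0.61291, -0.79016) = (48.802, -16.104). Then |VJ| = |J − V| = 51.390.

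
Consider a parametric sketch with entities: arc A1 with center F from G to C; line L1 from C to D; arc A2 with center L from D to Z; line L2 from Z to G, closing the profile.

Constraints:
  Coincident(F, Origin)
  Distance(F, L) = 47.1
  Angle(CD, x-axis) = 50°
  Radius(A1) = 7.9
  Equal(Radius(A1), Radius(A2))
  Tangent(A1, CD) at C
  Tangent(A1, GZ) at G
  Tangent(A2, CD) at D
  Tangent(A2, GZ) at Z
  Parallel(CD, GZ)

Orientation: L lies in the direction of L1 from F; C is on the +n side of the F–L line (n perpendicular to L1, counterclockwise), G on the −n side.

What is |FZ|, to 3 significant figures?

47.8

The slot axis is L1's direction at 50.0°, so u = (cos 50.0°, sin 50.0°) = (0.643, 0.766) and n = (−sin 50.0°, cos 50.0°) = (-0.766, 0.643). F is at the origin and L lies 47.1 along u from F, so L = 47.1·u = (30.3, 36.1). Tangency of A1 to both parallel lines with radius 7.9 puts C and G at F ± 7.9·n: C = (-6.05, 5.08), G = (6.05, -5.08). Equal radii place D and Z the same way about L: D = L + 7.9·n = (24.2, 41.2), Z = L − 7.9·n = (36.3, 31.0). Then |FZ| = |Z − F| = 47.8.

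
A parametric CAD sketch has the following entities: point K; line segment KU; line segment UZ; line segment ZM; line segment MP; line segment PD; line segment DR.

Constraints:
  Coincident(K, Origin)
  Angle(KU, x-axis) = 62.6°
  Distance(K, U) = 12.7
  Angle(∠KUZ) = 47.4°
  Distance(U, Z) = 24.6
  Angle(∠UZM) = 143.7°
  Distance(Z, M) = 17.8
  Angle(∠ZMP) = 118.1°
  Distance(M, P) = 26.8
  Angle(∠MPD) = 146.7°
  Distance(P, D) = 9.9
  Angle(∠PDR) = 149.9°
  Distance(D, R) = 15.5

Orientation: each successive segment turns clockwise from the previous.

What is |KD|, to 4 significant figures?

40.41

K is at the origin; KU runs at 62.6° with length 12.7, so U = (5.845, 11.28). ∠KUZ = 47.4° gives UZ at -70.00° from the x-axis; with |UZ| = 24.6, Z = (14.26, -11.84). ∠UZM = 143.7° gives ZM at -106.3° from the x-axis; with |ZM| = 17.8, M = (9.262, -28.93). ∠ZMP = 118.1° gives MP at -168.2° from the x-axis; with |MP| = 26.8, P = (-16.97, -34.41). ∠MPD = 146.7° gives PD at 158.5° from the x-axis; with |PD| = 9.9, D = (-26.18, -30.78). Then |KD| = |D − K| = 40.41.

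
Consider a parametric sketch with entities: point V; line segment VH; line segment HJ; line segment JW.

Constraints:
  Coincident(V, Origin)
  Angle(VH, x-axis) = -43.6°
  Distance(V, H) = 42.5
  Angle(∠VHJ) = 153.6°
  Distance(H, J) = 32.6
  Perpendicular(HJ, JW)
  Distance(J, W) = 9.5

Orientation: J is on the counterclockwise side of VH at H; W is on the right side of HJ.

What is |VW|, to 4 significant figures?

76.16

V is at the origin; VH runs at -43.6° with length 42.5, so H = 42.5·(cos -43.6°, sin -43.6°) = (30.78, -29.31). ∠VHJ = 153.6°, so HJ runs at -43.6° + (180° − 153.6°) = -17.20° from the x-axis; with |HJ| = 32.6, J = H + 32.6·(cos -17.20°, sin -17.20°) = (61.92, -38.95). The perpendicularity gives JW at right angles to HJ; with |JW| = 9.5 on the right of HJ, W = J + 9.5·(-0.2957, -0.9553) = (59.11, -48.02). Then |VW| = |W − V| = 76.16.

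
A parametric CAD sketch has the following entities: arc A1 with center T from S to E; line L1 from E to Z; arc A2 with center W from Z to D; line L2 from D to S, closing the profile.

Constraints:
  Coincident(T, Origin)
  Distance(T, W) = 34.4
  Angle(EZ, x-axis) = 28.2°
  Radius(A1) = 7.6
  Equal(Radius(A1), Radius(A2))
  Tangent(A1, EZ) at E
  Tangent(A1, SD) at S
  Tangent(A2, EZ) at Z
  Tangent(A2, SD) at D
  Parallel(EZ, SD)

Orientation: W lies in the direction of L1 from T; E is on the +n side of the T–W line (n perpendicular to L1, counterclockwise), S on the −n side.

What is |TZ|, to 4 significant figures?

35.23

The slot axis is L1's direction at 28.2°, so u = (cos 28.2°, sin 28.2°) = (0.8813, 0.4726) and n = (−sin 28.2°, cos 28.2°) = (-0.4726, 0.8813). T is at the origin and W lies 34.4 along u from T, so W = 34.4·u = (30.32, 16.26). Tangency of A1 to both parallel lines with radius 7.6 puts E and S at T ± 7.6·n: E = (-3.591, 6.698), S = (3.591, -6.698). Equal radii place Z and D the same way about W: Z = W + 7.6·n = (26.73, 22.95), D = W − 7.6·n = (33.91, 9.558). Then |TZ| = |Z − T| = 35.23.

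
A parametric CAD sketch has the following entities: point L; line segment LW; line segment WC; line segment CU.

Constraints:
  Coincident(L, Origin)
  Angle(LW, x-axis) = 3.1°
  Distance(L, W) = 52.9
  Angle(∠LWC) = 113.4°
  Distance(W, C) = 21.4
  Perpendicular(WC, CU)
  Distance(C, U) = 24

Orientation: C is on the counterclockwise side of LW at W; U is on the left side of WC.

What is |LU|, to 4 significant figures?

49.00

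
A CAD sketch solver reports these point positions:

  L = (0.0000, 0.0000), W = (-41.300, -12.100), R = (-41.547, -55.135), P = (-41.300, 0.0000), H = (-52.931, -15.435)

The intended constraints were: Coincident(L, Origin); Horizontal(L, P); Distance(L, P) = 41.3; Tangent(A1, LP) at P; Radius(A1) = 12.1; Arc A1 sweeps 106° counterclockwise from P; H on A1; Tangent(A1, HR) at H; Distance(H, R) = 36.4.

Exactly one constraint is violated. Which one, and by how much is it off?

Distance(H, R) = 36.4 — off by 4.90.

L = (0.00, 0.00) ✓; L.y = 0.00, P.y = 0.00 ✓; |LP| = 41.30 ✓; ∠(WP, PL) = 90.00° ✓; |WP| = 12.10 ✓; bearing(W→H) − bearing(W→P) = 106.0° ✓; |WH| = 12.10 ✓; ∠(WH, HR) = 90.00° ✓; |HR| = 41.30 ✗.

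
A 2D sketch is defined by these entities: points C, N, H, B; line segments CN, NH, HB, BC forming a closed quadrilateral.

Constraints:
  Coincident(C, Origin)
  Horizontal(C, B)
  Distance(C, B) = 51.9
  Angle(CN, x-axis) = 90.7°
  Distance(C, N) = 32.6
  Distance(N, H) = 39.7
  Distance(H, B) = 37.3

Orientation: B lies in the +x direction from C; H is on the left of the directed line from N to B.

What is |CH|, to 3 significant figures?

52.6

C is at the origin; C and B share the same y with |CB| = 51.9 and B in +x, so B = (51.9, 0). CN runs at 90.7° with |CN| = 32.6, so N = (-0.398, 32.6). H is determined by |NH| = 39.7 and |HB| = 37.3 together: it lies at the intersection of circle(N, 39.7) and circle(B, 37.3). With |NB| = 61.6, the foot of the radical line on NB is 32.3 from N and the perpendicular offset is √(39.7² − 32.3²) = 23.1. Taking the left-of-NB solution: H = (39.2, 35.1).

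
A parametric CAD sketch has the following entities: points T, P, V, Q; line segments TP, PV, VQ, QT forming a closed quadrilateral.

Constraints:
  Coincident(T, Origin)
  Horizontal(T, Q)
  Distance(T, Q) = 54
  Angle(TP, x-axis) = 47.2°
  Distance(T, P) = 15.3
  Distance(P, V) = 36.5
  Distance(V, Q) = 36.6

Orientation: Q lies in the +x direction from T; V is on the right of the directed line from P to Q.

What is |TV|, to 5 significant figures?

33.423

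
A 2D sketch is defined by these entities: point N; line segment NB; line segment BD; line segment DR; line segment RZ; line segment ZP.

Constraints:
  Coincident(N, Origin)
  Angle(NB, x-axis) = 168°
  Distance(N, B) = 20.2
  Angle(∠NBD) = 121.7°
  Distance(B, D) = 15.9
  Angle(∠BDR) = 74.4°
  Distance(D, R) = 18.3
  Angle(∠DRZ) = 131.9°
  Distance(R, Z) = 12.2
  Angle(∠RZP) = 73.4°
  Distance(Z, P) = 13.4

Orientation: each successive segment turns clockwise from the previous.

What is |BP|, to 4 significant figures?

10.07

N is at the origin; NB runs at 168.0° with length 20.2, so B = (-19.76, 4.200). ∠NBD = 121.7° gives BD at 109.7° from the x-axis; with |BD| = 15.9, D = (-25.12, 19.17). ∠BDR = 74.4° gives DR at 4.100° from the x-axis; with |DR| = 18.3, R = (-6.865, 20.48). ∠DRZ = 131.9° gives RZ at -44.00° from the x-axis; with |RZ| = 12.2, Z = (1.911, 12.00). ∠RZP = 73.4° gives ZP at -150.6° from the x-axis; with |ZP| = 13.4, P = (-9.764, 5.425). Then |BP| = |P − B| = 10.07.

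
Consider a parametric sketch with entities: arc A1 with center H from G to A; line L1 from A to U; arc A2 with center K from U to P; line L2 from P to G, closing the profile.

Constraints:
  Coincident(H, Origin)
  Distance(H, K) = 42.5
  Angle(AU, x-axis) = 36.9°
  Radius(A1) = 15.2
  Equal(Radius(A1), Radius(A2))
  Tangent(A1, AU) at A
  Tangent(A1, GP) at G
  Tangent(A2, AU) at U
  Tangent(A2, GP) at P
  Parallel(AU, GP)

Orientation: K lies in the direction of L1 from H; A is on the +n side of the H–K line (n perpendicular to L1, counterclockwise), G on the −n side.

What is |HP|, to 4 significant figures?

45.14

The slot axis is L1's direction at 36.9°, so u = (cos 36.9°, sin 36.9°) = (0.7997, 0.6004) and n = (−sin 36.9°, cos 36.9°) = (-0.6004, 0.7997). H is at the origin and K lies 42.5 along u from H, so K = 42.5·u = (33.99, 25.52). Tangency of A1 to both parallel lines with radius 15.2 puts A and G at H ± 15.2·n: A = (-9.126, 12.16), G = (9.126, -12.16). Equal radii place U and P the same way about K: U = K + 15.2·n = (24.86, 37.67), P = K − 15.2·n = (43.11, 13.36). Then |HP| = |P − H| = 45.14.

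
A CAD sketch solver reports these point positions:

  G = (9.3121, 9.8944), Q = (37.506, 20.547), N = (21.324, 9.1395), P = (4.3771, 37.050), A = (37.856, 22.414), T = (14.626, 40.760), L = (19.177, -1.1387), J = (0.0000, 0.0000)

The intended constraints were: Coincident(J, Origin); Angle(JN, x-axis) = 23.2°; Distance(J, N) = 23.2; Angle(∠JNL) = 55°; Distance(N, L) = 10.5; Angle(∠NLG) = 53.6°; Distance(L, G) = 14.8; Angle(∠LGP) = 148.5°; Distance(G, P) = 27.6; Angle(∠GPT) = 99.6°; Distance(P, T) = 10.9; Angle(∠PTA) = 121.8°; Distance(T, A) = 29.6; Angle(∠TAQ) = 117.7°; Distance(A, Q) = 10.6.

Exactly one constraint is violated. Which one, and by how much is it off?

Distance(A, Q) = 10.6 — off by 8.70.

J = (0.00, 0.00) ✓; JN at 23.20° ✓; |JN| = 23.20 ✓; ∠JNL = 55.00° ✓; |NL| = 10.50 ✓; ∠NLG = 53.60° ✓; |LG| = 14.80 ✓; ∠LGP = 148.5° ✓; |GP| = 27.60 ✓; ∠GPT = 99.60° ✓; |PT| = 10.90 ✓; ∠PTA = 121.8° ✓; |TA| = 29.60 ✓; ∠TAQ = 117.7° ✓; |AQ| = 1.900 ✗.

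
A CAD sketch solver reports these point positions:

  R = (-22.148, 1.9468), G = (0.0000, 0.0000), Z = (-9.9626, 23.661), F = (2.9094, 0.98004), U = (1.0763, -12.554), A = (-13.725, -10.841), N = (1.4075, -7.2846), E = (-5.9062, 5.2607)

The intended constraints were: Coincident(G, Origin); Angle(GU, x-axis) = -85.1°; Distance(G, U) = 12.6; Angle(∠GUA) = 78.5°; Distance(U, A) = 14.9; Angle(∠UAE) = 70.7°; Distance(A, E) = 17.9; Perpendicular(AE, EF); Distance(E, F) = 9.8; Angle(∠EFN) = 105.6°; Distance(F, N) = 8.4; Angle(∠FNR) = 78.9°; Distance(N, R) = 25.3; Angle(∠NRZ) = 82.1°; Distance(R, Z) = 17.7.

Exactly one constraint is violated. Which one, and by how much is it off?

Distance(R, Z) = 17.7 — off by 7.20.

G = (0.00, 0.00) ✓; GU at -85.10° ✓; |GU| = 12.60 ✓; ∠GUA = 78.50° ✓; |UA| = 14.90 ✓; ∠UAE = 70.70° ✓; |AE| = 17.90 ✓; ∠(AE, EF) = 90.00° ✓; |EF| = 9.800 ✓; ∠EFN = 105.6° ✓; |FN| = 8.400 ✓; ∠FNR = 78.90° ✓; |NR| = 25.30 ✓; ∠NRZ = 82.10° ✓; |RZ| = 24.90 ✗.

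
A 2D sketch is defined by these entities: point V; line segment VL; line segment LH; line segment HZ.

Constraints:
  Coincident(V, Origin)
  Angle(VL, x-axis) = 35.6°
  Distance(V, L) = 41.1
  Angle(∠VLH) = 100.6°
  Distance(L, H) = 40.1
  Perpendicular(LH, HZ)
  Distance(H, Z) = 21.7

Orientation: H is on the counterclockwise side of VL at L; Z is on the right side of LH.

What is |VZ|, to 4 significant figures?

78.28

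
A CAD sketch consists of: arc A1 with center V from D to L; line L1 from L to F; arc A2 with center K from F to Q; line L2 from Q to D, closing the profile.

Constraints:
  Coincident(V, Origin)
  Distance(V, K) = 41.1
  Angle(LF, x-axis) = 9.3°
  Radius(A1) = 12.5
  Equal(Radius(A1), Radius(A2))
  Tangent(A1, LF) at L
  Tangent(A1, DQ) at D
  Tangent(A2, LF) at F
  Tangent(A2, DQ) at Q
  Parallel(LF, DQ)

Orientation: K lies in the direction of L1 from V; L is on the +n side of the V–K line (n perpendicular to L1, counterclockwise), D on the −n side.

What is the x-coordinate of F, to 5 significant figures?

38.540

The slot axis is L1's direction at 9.3°, so u = (cos 9.3°, sin 9.3°) = (0.98686, 0.16160) and n = (−sin 9.3°, cos 9.3°) = (-0.16160, 0.98686). V is at the origin and K lies 41.1 along u from V, so K = 41.1·u = (40.560, 6.6419). Tangency of A1 to both parallel lines with radius 12.5 puts L and D at V ± 12.5·n: L = (-2.0200, 12.336), D = (2.0200, -12.336). Equal radii place F and Q the same way about K: F = K + 12.5·n = (38.540, 18.978), Q = K − 12.5·n = (42.580, -5.6938). So F.x = 38.540.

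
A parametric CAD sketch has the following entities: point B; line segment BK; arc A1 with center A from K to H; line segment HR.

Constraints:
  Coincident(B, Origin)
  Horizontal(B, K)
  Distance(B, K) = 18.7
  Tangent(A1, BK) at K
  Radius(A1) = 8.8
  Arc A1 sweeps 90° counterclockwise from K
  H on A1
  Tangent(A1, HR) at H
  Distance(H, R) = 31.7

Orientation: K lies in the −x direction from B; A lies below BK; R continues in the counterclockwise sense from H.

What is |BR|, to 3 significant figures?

49.0

B is at the origin; BK is horizontal with |BK| = 18.7 and K on the −x side, so K = (-18.7, 0.00). Tangency of A1 to BK means the radius AK is perpendicular to BK, so A = K + (0, -8.8) = (-18.7, -8.80). On A1, K sits at bearing 90° from A; a 90° counterclockwise sweep puts H at bearing 180°, so H = A + 8.8·(cos 180°, sin 180°) = (-27.5, -8.80). Since A1 is tangent to HR there, AH ⟂ HR, so HR runs along (−sin 180°, cos 180°); with |HR| = 31.7, R = (-27.5, -40.5). Then |BR| = |R − B| = 49.0.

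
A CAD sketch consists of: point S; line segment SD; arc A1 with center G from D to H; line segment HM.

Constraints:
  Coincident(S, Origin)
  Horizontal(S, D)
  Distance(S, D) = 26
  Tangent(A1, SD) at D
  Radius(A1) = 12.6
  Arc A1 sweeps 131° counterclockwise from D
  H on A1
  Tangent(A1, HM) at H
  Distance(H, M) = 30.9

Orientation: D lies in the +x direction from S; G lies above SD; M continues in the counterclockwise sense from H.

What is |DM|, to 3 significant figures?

45.5

S is at the origin; SD is horizontal with |SD| = 26.0 and D on the +x side, so D = (26.0, 0.00). Tangency of A1 to SD means the radius GD is perpendicular to SD, so G = D + (0, 12.6) = (26.0, 12.6). On A1, D sits at bearing -90° from G; a 131° counterclockwise sweep puts H at bearing 41°, so H = G + 12.6·(cos 41°, sin 41°) = (35.5, 20.9). A1 meets HM tangentially, so GH is at right angles to HM, so HM runs along (−sin 41°, cos 41°); with |HM| = 30.9, M = (15.2, 44.2). Then |DM| = |M − D| = 45.5.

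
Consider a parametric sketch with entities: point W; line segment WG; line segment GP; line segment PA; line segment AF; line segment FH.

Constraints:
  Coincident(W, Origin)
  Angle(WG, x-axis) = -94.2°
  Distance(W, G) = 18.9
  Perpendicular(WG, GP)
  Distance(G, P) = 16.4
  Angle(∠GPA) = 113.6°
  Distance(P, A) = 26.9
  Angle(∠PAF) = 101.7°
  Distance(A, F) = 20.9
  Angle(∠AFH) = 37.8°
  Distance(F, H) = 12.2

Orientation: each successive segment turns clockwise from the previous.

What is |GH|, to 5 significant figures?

28.536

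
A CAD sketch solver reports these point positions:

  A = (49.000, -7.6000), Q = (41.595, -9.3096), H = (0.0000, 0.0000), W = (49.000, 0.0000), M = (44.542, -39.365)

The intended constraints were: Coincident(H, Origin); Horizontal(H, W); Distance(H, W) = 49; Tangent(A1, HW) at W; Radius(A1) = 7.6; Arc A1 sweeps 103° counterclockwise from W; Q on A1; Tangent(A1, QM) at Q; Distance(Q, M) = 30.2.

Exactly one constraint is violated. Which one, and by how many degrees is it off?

Tangent(A1, QM) at Q — off by 7.40°.

H = (0.00, 0.00) ✓; H.y = 0.00, W.y = 0.00 ✓; |HW| = 49.00 ✓; ∠(AW, WH) = 90.00° ✓; |AW| = 7.600 ✓; bearing(A→Q) − bearing(A→W) = 103.0° ✓; |AQ| = 7.600 ✓; ∠(AQ, QM) = 97.40° ✗; |QM| = 30.20 ✓.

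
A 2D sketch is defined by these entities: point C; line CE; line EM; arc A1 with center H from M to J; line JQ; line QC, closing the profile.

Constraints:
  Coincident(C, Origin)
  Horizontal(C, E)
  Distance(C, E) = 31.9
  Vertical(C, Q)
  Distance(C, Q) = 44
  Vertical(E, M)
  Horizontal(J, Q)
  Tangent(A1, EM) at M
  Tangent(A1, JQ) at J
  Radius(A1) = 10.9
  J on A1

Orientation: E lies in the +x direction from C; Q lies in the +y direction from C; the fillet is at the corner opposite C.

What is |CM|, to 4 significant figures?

45.97

C is at the origin; C and E share the same y with |CE| = 31.9 and E on the +x side, so E = (31.90, 0.000). CQ is vertical with |CQ| = 44.0 and Q on the +y side, so Q = (0.000, 44.00). The virtual corner opposite C is at (31.90, 44.00). Since A1 is tangent to EM there, HM ⟂ EM and since A1 is tangent to JQ there, HJ ⟂ JQ, with radius 10.9, so the center H sits 10.9 in from both sides at H = (21.00, 33.10). That places the tangent points at M = (31.90, 33.10) on EM and J = (21.00, 44.00) on JQ. Then |CM| = |M − C| = 45.97.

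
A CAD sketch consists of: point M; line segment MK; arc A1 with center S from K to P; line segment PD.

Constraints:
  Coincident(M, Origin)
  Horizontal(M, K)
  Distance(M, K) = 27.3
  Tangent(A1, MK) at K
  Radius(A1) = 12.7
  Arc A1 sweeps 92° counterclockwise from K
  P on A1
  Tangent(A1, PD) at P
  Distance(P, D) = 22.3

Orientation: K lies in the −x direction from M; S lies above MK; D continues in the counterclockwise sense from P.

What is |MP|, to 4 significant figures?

19.65

M is at the origin; MK is horizontal with |MK| = 27.3 and K on the −x side, so K = (-27.30, 0.000). Tangency of A1 to MK means the radius SK is perpendicular to MK, so S = K + (0, 12.7) = (-27.30, 12.70). On A1, K sits at bearing -90° from S; a 92° counterclockwise sweep puts P at bearing 2°, so P = S + 12.7·(cos 2°, sin 2°) = (-14.61, 13.14). Then |MP| = |P − M| = 19.65.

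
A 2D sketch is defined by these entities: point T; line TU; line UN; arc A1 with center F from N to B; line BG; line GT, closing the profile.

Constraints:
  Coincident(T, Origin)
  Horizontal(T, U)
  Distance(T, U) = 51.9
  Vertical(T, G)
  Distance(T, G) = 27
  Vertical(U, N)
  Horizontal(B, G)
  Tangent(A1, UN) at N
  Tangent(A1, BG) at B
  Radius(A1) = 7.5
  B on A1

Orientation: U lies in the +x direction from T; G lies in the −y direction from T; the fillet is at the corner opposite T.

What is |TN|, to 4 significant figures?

55.44

The virtual corner opposite T is at (51.90, -27.00). Tangency of A1 to UN means the radius FN is perpendicular to UN and A1 meets BG tangentially, so FB is at right angles to BG, with radius 7.5, so the center F sits 7.5 in from both sides at F = (44.40, -19.50). That places the tangent points at N = (51.90, -19.50) on UN and B = (44.40, -27.00) on BG. Then |TN| = |N − T| = 55.44.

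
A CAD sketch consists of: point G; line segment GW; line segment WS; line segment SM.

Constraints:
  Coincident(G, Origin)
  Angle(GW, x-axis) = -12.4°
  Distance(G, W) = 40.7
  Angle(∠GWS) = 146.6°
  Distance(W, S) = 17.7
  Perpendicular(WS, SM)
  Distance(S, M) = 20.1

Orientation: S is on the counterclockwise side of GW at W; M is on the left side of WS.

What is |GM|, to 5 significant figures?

51.730

G is at the origin; GW runs at -12.4° with length 40.7, so W = 40.7·(cos -12.4°, sin -12.4°) = (39.751, -8.7397). ∠GWS = 146.6°, so WS runs at -12.4° + (180° − 146.6°) = 21.000° from the x-axis; with |WS| = 17.7, S = W + 17.7·(cos 21.000°, sin 21.000°) = (56.275, -2.3966). The perpendicularity gives SM at right angles to WS; with |SM| = 20.1 on the left of WS, M = S + 20.1·(-0.35837, 0.93358) = (49.072, 16.368). Then |GM| = |M − G| = 51.730.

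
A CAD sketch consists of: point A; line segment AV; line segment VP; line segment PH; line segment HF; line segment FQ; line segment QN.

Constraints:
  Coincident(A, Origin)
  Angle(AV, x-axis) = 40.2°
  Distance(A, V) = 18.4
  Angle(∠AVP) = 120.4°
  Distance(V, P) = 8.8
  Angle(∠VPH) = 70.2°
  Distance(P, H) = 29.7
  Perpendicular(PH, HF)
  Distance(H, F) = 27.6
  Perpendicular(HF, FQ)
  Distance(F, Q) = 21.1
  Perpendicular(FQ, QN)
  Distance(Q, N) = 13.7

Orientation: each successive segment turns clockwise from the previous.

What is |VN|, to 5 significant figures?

7.9474

A is at the origin; AV runs at 40.2° with length 18.4, so V = (14.054, 11.876). ∠AVP = 120.4° gives VP at -19.400° from the x-axis; with |VP| = 8.8, P = (22.354, 8.9534). ∠VPH = 70.2° gives PH at -129.20° from the x-axis; with |PH| = 29.7, H = (3.5829, -14.062). PH is perpendicular to HF, so HF runs at 140.80°; with |HF| = 27.6, F = (-17.806, 3.3816). HF is perpendicular to FQ, so FQ runs at 50.800°; with |FQ| = 21.1, Q = (-4.4697, 19.733). The perpendicularity gives QN at right angles to FQ, so QN runs at -39.200°; with |QN| = 13.7, N = (6.1470, 11.074). Then |VN| = |N − V| = 7.9474.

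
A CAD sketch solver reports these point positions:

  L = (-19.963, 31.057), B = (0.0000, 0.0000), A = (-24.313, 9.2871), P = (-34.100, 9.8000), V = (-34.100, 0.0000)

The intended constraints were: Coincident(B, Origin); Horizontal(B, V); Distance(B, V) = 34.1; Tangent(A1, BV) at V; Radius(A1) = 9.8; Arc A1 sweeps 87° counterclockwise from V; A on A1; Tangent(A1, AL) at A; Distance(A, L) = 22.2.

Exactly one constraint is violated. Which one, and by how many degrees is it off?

Tangent(A1, AL) at A — off by 8.30°.

B = (0.00, 0.00) ✓; B.y = 0.00, V.y = 0.00 ✓; |BV| = 34.10 ✓; ∠(PV, VB) = 90.00° ✓; |PV| = 9.800 ✓; bearing(P→A) − bearing(P→V) = 87.00° ✓; |PA| = 9.800 ✓; ∠(PA, AL) = 98.30° ✗; |AL| = 22.20 ✓.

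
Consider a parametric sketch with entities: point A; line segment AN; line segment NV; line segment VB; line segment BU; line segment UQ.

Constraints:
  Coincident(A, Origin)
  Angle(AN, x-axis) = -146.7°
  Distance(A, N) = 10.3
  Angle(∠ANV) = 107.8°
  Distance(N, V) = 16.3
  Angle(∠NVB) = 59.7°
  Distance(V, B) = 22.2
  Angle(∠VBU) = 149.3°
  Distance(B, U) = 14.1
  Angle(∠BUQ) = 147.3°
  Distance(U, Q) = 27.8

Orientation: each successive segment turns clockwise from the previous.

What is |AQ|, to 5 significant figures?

34.933

A is at the origin; AN runs at -146.7° with length 10.3, so N = (-8.6088, -5.6549). ∠ANV = 107.8° gives NV at 141.10° from the x-axis; with |NV| = 16.3, V = (-21.294, 4.5809). ∠NVB = 59.7° gives VB at 20.800° from the x-axis; with |VB| = 22.2, B = (-0.54105, 12.464). ∠VBU = 149.3° gives BU at -9.9000° from the x-axis; with |BU| = 14.1, U = (13.349, 10.040). ∠BUQ = 147.3° gives UQ at -42.600° from the x-axis; with |UQ| = 27.8, Q = (33.812, -8.7771). Then |AQ| = |Q − A| = 34.933.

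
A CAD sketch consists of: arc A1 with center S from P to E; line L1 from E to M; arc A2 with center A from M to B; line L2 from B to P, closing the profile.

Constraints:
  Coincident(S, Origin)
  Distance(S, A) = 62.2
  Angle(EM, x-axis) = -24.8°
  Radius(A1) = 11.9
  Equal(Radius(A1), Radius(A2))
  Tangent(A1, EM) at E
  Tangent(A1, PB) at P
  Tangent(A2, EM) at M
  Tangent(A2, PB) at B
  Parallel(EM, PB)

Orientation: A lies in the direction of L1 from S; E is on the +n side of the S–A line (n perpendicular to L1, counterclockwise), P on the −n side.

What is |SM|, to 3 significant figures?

63.3

Tangency of A1 to both parallel lines with radius 11.9 puts E and P at S ± 11.9·n: E = (4.99, 10.8), P = (-4.99, -10.8). Equal radii place M and B the same way about A: M = A + 11.9·n = (61.5, -15.3), B = A − 11.9·n = (51.5, -36.9). Then |SM| = |M − S| = 63.3.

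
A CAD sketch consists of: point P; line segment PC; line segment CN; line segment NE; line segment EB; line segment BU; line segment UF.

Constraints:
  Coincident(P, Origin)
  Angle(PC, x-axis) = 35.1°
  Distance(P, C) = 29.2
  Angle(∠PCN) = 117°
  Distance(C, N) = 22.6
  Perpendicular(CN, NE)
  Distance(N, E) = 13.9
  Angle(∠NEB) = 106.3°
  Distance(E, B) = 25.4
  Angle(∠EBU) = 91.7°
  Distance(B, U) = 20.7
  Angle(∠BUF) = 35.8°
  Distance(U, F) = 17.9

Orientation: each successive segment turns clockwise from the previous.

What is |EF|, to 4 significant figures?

16.45

P is at the origin; PC runs at 35.1° with length 29.2, so C = (23.89, 16.79). ∠PCN = 117.0° gives CN at -27.90° from the x-axis; with |CN| = 22.6, N = (43.86, 6.215). CN ⟂ NE, so NE runs at -117.9°; with |NE| = 13.9, E = (37.36, -6.069). ∠NEB = 106.3° gives EB at 168.4° from the x-axis; with |EB| = 25.4, B = (12.48, -0.9620). ∠EBU = 91.7° gives BU at 80.10° from the x-axis; with |BU| = 20.7, U = (16.04, 19.43). ∠BUF = 35.8° gives UF at -64.10° from the x-axis; with |UF| = 17.9, F = (23.86, 3.328). Then |EF| = |F − E| = 16.45.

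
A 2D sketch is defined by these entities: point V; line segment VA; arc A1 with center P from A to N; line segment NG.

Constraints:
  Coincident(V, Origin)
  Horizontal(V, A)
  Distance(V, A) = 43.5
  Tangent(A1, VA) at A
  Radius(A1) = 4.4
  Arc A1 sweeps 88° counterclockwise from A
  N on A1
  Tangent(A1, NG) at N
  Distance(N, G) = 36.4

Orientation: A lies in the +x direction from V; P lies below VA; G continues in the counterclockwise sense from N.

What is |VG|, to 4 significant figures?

55.51

On A1, A sits at bearing 90° from P; an 88° counterclockwise sweep puts N at bearing 178°, so N = P + 4.4·(cos 178°, sin 178°) = (39.10, -4.246). The tangent condition forces PN to be normal to NG, so NG runs along (−sin 178°, cos 178°); with |NG| = 36.4, G = (37.83, -40.62). Then |VG| = |G − V| = 55.51.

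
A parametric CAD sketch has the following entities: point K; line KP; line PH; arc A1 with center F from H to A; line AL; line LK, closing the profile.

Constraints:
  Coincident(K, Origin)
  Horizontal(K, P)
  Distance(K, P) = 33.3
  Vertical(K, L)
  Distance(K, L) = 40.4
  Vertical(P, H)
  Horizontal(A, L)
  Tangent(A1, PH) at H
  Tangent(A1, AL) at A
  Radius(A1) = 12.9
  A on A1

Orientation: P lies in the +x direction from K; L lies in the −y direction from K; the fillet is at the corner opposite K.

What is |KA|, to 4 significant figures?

45.26

K is at the origin; KP is horizontal with |KP| = 33.3 and P on the +x side, so P = (33.30, 0.000). K and L share the same x with |KL| = 40.4 and L on the −y side, so L = (0.000, -40.40). The virtual corner opposite K is at (33.30, -40.40). Since A1 is tangent to PH there, FH ⟂ PH and the tangent condition forces FA to be normal to AL, with radius 12.9, so the center F sits 12.9 in from both sides at F = (20.40, -27.50). That places the tangent points at H = (33.30, -27.50) on PH and A = (20.40, -40.40) on AL. Then |KA| = |A − K| = 45.26.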